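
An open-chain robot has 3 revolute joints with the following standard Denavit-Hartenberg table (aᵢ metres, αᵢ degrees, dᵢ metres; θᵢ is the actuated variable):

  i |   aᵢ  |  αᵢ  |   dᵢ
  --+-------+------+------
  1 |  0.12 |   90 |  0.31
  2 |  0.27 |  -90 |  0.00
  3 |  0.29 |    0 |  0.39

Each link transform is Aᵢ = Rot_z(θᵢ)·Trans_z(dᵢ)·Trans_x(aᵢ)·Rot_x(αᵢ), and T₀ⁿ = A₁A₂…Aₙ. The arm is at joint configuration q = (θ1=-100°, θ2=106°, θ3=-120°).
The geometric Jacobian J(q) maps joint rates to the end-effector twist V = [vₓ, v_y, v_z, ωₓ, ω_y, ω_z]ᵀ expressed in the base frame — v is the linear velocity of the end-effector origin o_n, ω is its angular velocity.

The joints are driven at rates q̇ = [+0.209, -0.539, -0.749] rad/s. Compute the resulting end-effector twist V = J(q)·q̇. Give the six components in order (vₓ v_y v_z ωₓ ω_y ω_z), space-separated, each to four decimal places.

o_n = [-0.1971, 0.3286, 0.3227]
J₁: ẑ×o_n = [-0.3286, -0.1971, 0.0000], ω = ẑ
J2: z=[-0.9848, 0.1736, 0.0000] o=[-0.0208, -0.1182, 0.3100] → [0.0022, 0.0125, -0.4093, -0.9848, 0.1736, 0.0000]
J3: z=[0.1669, 0.9467, -0.2756] o=[-0.0079, -0.0449, 0.5695] → [-0.1308, 0.0934, 0.2414, 0.1669, 0.9467, -0.2756]
V = J·q̇ = [0.0281, -0.1178, 0.0398, 0.4058, -0.8026, 0.4155]

0.0281 -0.1178 0.0398 0.4058 -0.8026 0.4155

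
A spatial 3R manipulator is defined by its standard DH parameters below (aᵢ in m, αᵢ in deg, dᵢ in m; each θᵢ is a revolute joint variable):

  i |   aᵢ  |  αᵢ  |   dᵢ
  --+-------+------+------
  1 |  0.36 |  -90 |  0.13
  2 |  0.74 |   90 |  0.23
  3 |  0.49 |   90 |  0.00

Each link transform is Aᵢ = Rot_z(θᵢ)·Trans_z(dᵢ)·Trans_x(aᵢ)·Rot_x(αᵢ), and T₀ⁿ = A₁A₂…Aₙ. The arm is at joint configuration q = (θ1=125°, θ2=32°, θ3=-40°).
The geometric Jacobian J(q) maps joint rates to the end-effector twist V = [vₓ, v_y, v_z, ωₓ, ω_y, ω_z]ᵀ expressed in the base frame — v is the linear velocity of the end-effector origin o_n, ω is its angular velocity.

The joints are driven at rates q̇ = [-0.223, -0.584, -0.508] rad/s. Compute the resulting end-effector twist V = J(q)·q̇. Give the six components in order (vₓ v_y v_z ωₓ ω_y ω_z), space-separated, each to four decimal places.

0.2855 0.4325 0.6372 0.6328 0.1145 -0.6538

o_n = [-0.6794, 1.1184, -0.4611]
J₁: ẑ×o_n = [-1.1184, -0.6794, 0.0000], ω = ẑ
J2: z=[-0.8192, -0.5736, 0.0000] o=[-0.2065, 0.2949, 0.1300] → [0.3390, -0.4842, -0.9459, -0.8192, -0.5736, 0.0000]
J3: z=[-0.3039, 0.4341, 0.8480] o=[-0.7548, 0.6770, -0.2621] → [-0.4607, 0.0035, -0.1669, -0.3039, 0.4341, 0.8480]
V = J·q̇ = [0.2855, 0.4325, 0.6372, 0.6328, 0.1145, -0.6538]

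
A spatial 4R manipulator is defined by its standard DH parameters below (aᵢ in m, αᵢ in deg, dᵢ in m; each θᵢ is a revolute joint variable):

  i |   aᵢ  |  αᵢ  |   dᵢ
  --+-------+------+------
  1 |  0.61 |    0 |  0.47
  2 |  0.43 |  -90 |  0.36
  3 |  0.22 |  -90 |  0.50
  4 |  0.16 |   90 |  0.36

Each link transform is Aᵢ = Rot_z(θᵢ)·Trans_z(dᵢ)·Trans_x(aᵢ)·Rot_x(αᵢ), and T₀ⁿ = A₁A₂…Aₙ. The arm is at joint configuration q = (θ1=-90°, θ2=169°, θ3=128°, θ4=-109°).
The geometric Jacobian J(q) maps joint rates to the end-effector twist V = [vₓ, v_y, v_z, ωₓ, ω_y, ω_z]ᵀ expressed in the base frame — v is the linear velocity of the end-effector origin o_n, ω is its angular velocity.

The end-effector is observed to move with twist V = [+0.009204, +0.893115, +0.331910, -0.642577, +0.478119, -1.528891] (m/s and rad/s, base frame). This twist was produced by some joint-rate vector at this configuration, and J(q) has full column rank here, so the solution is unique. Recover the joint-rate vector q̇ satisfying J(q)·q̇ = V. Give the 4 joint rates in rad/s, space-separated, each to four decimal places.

-0.3980 -0.8600 0.7220 -0.4400

o_n = [-0.6311, -0.4436, 0.9193]
J₁: ẑ×o_n = [0.4436, -0.6311, 0.0000], ω = ẑ
J2: z=[0.0000, 0.0000, 1.0000] o=[0.0000, -0.6100, 0.4700] → [-0.1664, -0.6311, 0.0000, 0.0000, 0.0000, 1.0000]
J3: z=[-0.9816, 0.1908, 0.0000] o=[0.0820, -0.1879, 0.8300] → [0.0170, 0.0877, 0.3871, -0.9816, 0.1908, 0.0000]
J4: z=[-0.1504, -0.7735, 0.6157] o=[-0.4346, -0.2255, 0.6566] → [-0.0689, -0.0815, -0.1192, -0.1504, -0.7735, 0.6157]
q̇ = J⁺·V = [-0.3980, -0.8600, 0.7220, -0.4400]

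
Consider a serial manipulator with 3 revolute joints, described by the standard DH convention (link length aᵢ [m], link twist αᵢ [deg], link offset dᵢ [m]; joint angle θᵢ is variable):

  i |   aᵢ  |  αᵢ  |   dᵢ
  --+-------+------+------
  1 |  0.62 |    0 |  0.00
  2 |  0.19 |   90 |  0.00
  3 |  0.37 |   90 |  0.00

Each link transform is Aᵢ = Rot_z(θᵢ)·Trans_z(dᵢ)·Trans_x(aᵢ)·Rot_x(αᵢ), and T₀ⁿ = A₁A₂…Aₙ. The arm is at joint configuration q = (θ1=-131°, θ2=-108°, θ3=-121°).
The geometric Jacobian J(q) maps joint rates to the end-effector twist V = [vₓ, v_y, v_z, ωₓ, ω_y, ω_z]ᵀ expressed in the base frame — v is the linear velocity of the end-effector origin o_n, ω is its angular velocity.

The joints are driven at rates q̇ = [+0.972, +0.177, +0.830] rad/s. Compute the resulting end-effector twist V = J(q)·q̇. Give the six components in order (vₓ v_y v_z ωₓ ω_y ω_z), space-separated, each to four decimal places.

0.3198 -0.1694 -0.1582 0.7114 0.4275 1.1490

o_n = [-0.4065, -0.4684, -0.3172]
J₁: ẑ×o_n = [0.4684, -0.4065, 0.0000], ω = ẑ
J2: z=[0.0000, 0.0000, 1.0000] o=[-0.4068, -0.4679, 0.0000] → [0.0005, 0.0003, -0.0000, 0.0000, 0.0000, 1.0000]
J3: z=[0.8572, 0.5150, 0.0000] o=[-0.5046, -0.3051, 0.0000] → [-0.1633, 0.2719, -0.1906, 0.8572, 0.5150, 0.0000]
V = J·q̇ = [0.3198, -0.1694, -0.1582, 0.7114, 0.4275, 1.1490]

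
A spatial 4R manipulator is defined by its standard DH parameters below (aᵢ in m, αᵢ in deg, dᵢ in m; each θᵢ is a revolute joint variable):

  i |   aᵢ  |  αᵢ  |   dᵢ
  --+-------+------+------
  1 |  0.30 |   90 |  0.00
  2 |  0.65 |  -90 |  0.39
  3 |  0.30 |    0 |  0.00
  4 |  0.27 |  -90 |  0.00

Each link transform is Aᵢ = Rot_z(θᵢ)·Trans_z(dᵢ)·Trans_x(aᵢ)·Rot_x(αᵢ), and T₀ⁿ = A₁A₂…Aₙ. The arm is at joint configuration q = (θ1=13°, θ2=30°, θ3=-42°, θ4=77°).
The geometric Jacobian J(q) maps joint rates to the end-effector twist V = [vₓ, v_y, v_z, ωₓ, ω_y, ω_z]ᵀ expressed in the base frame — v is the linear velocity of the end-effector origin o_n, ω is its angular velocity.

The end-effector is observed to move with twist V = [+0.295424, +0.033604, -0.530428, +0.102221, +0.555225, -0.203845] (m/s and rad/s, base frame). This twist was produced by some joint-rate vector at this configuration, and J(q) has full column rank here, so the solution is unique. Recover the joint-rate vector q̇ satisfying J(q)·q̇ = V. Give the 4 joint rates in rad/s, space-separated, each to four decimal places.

o_n = [1.3136, -0.1441, 0.5471]
J₁: ẑ×o_n = [0.1441, 1.3136, -0.0000], ω = ẑ
J2: z=[0.2250, -0.9744, 0.0000] o=[0.2923, 0.0675, 0.0000] → [-0.5330, -0.1231, 0.9475, 0.2250, -0.9744, 0.0000]
J3: z=[-0.4872, -0.1125, 0.8660] o=[0.9285, -0.1859, 0.3250] → [-0.0612, 0.4417, 0.0229, -0.4872, -0.1125, 0.8660]
J4: z=[-0.4872, -0.1125, 0.8660] o=[1.1618, -0.3381, 0.4365] → [-0.1804, 0.1853, -0.0774, -0.4872, -0.1125, 0.8660]
q̇ = J⁺·V = [0.1850, -0.5180, -0.7410, 0.2920]

0.1850 -0.5180 -0.7410 0.2920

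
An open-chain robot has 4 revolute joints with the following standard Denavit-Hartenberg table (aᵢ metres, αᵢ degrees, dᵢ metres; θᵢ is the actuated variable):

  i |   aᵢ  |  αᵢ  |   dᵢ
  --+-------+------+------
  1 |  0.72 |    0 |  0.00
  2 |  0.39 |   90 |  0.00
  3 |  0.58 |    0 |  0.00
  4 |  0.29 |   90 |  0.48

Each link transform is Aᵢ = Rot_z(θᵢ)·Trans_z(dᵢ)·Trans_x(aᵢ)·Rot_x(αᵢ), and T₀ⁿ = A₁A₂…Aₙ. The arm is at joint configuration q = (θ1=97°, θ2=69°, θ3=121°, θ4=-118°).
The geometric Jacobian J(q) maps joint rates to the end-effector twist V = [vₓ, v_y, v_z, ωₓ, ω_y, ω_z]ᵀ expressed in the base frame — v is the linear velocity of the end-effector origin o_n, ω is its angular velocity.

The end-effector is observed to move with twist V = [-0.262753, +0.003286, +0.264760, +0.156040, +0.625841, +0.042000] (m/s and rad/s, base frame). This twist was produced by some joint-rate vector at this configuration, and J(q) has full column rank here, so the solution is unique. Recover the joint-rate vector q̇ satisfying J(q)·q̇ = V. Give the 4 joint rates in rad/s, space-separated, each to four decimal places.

o_n = [-0.3412, 1.2725, 0.5123]
J₁: ẑ×o_n = [-1.2725, -0.3412, 0.0000], ω = ẑ
J2: z=[0.0000, 0.0000, 1.0000] o=[-0.0877, 0.7146, 0.0000] → [-0.5579, -0.2534, 0.0000, 0.0000, 0.0000, 1.0000]
J3: z=[0.2419, 0.9703, 0.0000] o=[-0.4662, 0.8090, 0.0000] → [0.4971, -0.1239, -0.0091, 0.2419, 0.9703, 0.0000]
J4: z=[0.2419, 0.9703, 0.0000] o=[-0.1763, 0.7367, 0.4972] → [0.0147, -0.0037, 0.2896, 0.2419, 0.9703, 0.0000]
q̇ = J⁺·V = [0.1720, -0.1300, -0.2610, 0.9060]

0.1720 -0.1300 -0.2610 0.9060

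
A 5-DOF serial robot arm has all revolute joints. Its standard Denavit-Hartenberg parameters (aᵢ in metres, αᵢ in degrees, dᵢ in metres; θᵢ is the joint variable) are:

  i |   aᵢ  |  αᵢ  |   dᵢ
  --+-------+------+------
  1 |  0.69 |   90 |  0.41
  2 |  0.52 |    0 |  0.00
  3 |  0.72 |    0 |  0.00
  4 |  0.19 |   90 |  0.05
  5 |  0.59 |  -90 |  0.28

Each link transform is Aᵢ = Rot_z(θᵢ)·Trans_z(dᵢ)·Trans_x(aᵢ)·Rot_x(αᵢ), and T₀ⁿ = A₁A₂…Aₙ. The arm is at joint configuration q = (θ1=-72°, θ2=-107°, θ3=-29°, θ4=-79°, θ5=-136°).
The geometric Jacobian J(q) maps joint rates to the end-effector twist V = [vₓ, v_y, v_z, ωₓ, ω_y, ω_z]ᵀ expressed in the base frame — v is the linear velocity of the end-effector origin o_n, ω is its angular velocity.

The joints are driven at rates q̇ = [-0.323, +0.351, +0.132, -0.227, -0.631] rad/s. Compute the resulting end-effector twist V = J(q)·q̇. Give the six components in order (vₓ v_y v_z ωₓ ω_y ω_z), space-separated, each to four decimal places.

o_n = [0.4574, -0.2432, -0.4925]
J₁: ẑ×o_n = [0.2432, 0.4574, -0.0000], ω = ẑ
J2: z=[-0.9511, -0.3090, 0.0000] o=[0.2132, -0.6562, 0.4100] → [0.2789, -0.8583, -0.3173, -0.9511, -0.3090, 0.0000]
J3: z=[-0.9511, -0.3090, 0.0000] o=[0.1662, -0.5116, -0.0873] → [0.1252, -0.3854, -0.1653, -0.9511, -0.3090, 0.0000]
J4: z=[-0.9511, -0.3090, 0.0000] o=[0.0062, -0.0191, -0.5874] → [-0.0293, 0.0903, 0.3526, -0.9511, -0.3090, 0.0000]
J5: z=[0.1772, -0.5455, 0.8192] o=[-0.0895, 0.1135, -0.4785] → [0.2999, 0.4504, 0.2351, 0.1772, -0.5455, 0.8192]
V = J·q̇ = [-0.1467, -0.8046, -0.3616, -0.3553, 0.2651, -0.8399]

-0.1467 -0.8046 -0.3616 -0.3553 0.2651 -0.8399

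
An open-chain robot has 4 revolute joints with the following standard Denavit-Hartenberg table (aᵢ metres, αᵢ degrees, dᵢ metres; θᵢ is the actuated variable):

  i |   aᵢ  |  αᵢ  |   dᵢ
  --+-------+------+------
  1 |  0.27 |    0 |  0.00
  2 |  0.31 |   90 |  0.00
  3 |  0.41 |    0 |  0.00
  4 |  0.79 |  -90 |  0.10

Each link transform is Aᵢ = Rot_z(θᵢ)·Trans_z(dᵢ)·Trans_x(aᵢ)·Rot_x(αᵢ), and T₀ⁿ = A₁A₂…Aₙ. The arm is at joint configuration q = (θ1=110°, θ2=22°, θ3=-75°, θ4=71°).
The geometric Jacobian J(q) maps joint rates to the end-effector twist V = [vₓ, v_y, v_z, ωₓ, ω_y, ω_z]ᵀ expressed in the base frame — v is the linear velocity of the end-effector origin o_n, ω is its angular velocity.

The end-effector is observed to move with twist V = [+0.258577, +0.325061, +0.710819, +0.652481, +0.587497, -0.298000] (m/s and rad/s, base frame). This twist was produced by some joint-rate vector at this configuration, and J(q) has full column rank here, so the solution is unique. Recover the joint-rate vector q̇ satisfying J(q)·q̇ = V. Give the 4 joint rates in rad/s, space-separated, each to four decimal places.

-0.2030 -0.0950 0.1780 0.7000

o_n = [-0.8238, 1.2155, -0.4511]
J₁: ẑ×o_n = [-1.2155, -0.8238, 0.0000], ω = ẑ
J2: z=[0.0000, 0.0000, 1.0000] o=[-0.0923, 0.2537, 0.0000] → [-0.9618, -0.7314, 0.0000, 0.0000, 0.0000, 1.0000]
J3: z=[0.7431, 0.6691, 0.0000] o=[-0.2998, 0.4841, 0.0000] → [-0.3019, 0.3353, 0.8942, 0.7431, 0.6691, 0.0000]
J4: z=[0.7431, 0.6691, 0.0000] o=[-0.3708, 0.5630, -0.3960] → [-0.0369, 0.0410, 0.7881, 0.7431, 0.6691, 0.0000]
q̇ = J⁺·V = [-0.2030, -0.0950, 0.1780, 0.7000]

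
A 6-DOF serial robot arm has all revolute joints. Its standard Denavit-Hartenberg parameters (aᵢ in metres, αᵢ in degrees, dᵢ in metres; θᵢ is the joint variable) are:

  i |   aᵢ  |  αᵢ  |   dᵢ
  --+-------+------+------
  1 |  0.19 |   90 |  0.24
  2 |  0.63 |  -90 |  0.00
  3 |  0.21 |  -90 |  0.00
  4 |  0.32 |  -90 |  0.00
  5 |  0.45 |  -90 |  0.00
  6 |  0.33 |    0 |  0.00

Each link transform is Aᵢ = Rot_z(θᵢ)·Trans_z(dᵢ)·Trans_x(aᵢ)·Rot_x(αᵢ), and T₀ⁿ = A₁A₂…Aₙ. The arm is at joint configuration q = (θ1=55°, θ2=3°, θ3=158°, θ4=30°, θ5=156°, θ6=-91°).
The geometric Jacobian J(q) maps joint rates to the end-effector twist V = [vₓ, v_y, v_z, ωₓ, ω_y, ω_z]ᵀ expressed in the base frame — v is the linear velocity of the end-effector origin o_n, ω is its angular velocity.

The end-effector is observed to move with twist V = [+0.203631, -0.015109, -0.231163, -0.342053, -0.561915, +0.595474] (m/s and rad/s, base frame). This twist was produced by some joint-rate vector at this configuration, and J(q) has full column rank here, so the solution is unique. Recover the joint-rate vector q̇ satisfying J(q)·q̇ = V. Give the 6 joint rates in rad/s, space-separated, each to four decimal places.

-0.6050 -0.4020 0.4360 0.4840 -0.8820 0.1640

o_n = [0.4032, 0.8488, 0.0354]
J₁: ẑ×o_n = [-0.8488, 0.4032, 0.0000], ω = ẑ
J2: z=[0.8192, -0.5736, 0.0000] o=[0.1090, 0.1556, 0.2400] → [0.1173, 0.1676, 0.7366, 0.8192, -0.5736, 0.0000]
J3: z=[-0.0300, -0.0429, 0.9986] o=[0.4698, 0.6710, 0.2730] → [-0.1674, -0.0737, -0.0082, -0.0300, -0.0429, 0.9986]
J4: z=[0.5449, -0.8383, -0.0196] o=[0.2939, 0.5568, 0.2628] → [0.1963, 0.1217, 0.2508, 0.5449, -0.8383, -0.0196]
J5: z=[0.4450, 0.3089, -0.8406] o=[0.0665, 0.4131, 0.0896] → [0.3496, -0.2590, 0.0899, 0.4450, 0.3089, -0.8406]
J6: z=[0.7869, -0.5830, 0.2023] o=[0.2589, 0.7512, 0.3157] → [0.1436, 0.2497, 0.1610, 0.7869, -0.5830, 0.2023]
q̇ = J⁺·V = [-0.6050, -0.4020, 0.4360, 0.4840, -0.8820, 0.1640]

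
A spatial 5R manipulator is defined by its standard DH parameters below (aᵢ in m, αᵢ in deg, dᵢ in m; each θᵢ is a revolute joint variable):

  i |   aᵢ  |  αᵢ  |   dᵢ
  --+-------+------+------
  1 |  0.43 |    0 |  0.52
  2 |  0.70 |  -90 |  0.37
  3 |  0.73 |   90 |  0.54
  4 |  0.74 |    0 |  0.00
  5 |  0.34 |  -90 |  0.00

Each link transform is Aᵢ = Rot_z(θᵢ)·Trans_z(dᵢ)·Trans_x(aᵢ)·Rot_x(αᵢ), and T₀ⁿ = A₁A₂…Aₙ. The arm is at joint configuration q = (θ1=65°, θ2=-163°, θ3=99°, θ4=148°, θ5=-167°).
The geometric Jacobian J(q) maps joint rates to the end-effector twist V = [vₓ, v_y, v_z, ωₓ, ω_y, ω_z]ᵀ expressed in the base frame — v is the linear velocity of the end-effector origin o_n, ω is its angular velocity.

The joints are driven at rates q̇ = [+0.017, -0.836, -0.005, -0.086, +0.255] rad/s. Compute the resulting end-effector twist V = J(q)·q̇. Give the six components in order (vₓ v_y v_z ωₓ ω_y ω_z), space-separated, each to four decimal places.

o_n = [0.9070, -0.3521, 0.4713]
J₁: ẑ×o_n = [0.3521, 0.9070, -0.0000], ω = ẑ
J2: z=[0.0000, 0.0000, 1.0000] o=[0.1817, 0.3897, 0.5200] → [0.7418, 0.7253, -0.0000, 0.0000, 0.0000, 1.0000]
J3: z=[0.9903, -0.1392, 0.0000] o=[0.0843, -0.3035, 0.8900] → [0.0583, 0.4146, 0.0663, 0.9903, -0.1392, 0.0000]
J4: z=[-0.1375, -0.9781, -0.1564] o=[0.6349, -0.2655, 0.1690] → [-0.3092, -0.0010, 0.2780, -0.1375, -0.9781, -0.1564]
J5: z=[-0.1375, -0.9781, -0.1564] o=[1.0096, -0.4173, 0.7888] → [0.3208, -0.0276, -0.1093, -0.1375, -0.9781, -0.1564]
V = J·q̇ = [-0.5061, -0.5999, -0.0521, -0.0282, -0.1646, -0.8454]

-0.5061 -0.5999 -0.0521 -0.0282 -0.1646 -0.8454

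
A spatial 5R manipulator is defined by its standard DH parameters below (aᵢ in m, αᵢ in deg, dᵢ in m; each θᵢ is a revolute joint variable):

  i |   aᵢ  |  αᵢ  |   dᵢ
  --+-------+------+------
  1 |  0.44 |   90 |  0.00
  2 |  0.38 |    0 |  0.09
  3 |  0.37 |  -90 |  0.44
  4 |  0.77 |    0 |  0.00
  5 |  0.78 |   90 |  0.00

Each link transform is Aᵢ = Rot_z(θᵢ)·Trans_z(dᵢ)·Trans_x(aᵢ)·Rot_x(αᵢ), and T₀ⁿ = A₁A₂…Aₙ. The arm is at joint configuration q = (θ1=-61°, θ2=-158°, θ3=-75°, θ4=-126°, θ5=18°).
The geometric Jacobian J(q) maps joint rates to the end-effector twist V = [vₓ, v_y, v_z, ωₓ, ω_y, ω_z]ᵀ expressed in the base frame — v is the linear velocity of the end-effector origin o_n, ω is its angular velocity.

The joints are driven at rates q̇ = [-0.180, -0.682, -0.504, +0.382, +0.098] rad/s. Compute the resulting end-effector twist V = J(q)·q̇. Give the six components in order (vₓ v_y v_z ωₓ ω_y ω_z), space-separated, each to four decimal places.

o_n = [-1.5203, -1.1656, -0.4008]
J₁: ẑ×o_n = [1.1656, -1.5203, 0.0000], ω = ẑ
J2: z=[-0.8746, -0.4848, 0.0000] o=[0.2133, -0.3848, 0.0000] → [0.1943, -0.3506, -0.1576, -0.8746, -0.4848, 0.0000]
J3: z=[-0.8746, -0.4848, 0.0000] o=[-0.0362, -0.1203, -0.1424] → [0.1253, -0.2261, 0.1948, -0.8746, -0.4848, 0.0000]
J4: z=[-0.3872, 0.6985, -0.6018] o=[-0.5290, -0.1389, 0.1531] → [-1.0049, 0.3821, 1.0900, -0.3872, 0.6985, -0.6018]
J5: z=[-0.3872, 0.6985, -0.6018] o=[-0.9418, -0.6791, -0.2083] → [-0.4273, 0.2736, 0.5924, -0.3872, 0.6985, -0.6018]
V = J·q̇ = [-0.8312, 0.7994, 0.4837, 0.8514, 0.9103, -0.4689]

-0.8312 0.7994 0.4837 0.8514 0.9103 -0.4689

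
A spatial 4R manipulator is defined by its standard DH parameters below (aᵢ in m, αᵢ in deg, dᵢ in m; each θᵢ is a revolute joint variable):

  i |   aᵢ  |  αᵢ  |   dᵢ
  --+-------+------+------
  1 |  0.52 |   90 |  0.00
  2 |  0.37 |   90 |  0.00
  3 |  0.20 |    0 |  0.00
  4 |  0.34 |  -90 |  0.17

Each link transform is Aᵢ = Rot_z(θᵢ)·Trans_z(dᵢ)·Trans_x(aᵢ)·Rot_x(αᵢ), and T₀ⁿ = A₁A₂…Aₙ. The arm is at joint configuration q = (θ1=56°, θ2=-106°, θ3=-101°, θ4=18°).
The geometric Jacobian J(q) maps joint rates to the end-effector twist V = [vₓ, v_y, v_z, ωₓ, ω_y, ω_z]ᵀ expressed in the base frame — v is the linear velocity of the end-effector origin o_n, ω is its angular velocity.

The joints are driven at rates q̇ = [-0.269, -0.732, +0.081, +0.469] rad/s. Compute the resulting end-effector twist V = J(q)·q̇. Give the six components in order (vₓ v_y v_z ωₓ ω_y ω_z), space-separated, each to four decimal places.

-0.0055 -0.1655 0.0012 -0.9025 -0.0290 -0.1174

o_n = [-0.3007, 0.5088, -0.3120]
J₁: ẑ×o_n = [-0.5088, -0.3007, 0.0000], ω = ẑ
J2: z=[0.8290, -0.5592, 0.0000] o=[0.2908, 0.4311, 0.0000] → [0.1744, 0.2586, -0.2663, 0.8290, -0.5592, 0.0000]
J3: z=[-0.5375, -0.7969, 0.2756] o=[0.2338, 0.3465, -0.3557] → [-0.0796, -0.1238, -0.5131, -0.5375, -0.7969, 0.2756]
J4: z=[-0.5375, -0.7969, 0.2756] o=[0.0769, 0.4651, -0.3190] → [-0.0177, -0.1003, -0.3244, -0.5375, -0.7969, 0.2756]
V = J·q̇ = [-0.0055, -0.1655, 0.0012, -0.9025, -0.0290, -0.1174]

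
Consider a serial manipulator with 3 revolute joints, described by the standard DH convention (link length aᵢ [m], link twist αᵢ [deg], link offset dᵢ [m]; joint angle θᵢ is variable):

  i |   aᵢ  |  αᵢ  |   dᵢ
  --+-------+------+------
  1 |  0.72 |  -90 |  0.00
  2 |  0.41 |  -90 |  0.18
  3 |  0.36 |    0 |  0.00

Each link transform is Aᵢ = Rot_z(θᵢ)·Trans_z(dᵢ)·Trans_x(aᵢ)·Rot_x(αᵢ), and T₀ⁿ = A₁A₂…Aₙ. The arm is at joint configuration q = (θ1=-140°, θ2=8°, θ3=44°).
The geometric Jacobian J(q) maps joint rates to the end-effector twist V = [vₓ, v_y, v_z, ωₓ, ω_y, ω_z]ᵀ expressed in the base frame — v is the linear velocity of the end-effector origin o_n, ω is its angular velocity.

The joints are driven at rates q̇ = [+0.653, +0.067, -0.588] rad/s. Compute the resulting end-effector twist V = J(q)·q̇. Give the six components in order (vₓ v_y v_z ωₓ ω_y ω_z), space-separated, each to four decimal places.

o_n = [-1.1041, -0.8349, -0.0931]
J₁: ẑ×o_n = [0.8349, -1.1041, 0.0000], ω = ẑ
J2: z=[0.6428, -0.7660, 0.0000] o=[-0.5516, -0.4628, 0.0000] → [0.0713, 0.0598, -0.6625, 0.6428, -0.7660, 0.0000]
J3: z=[0.1066, 0.0895, -0.9903] o=[-0.7469, -0.8617, -0.0571] → [0.0232, 0.3576, 0.0348, 0.1066, 0.0895, -0.9903]
V = J·q̇ = [0.5363, -0.9272, -0.0648, -0.0196, -0.1039, 1.2353]

0.5363 -0.9272 -0.0648 -0.0196 -0.1039 1.2353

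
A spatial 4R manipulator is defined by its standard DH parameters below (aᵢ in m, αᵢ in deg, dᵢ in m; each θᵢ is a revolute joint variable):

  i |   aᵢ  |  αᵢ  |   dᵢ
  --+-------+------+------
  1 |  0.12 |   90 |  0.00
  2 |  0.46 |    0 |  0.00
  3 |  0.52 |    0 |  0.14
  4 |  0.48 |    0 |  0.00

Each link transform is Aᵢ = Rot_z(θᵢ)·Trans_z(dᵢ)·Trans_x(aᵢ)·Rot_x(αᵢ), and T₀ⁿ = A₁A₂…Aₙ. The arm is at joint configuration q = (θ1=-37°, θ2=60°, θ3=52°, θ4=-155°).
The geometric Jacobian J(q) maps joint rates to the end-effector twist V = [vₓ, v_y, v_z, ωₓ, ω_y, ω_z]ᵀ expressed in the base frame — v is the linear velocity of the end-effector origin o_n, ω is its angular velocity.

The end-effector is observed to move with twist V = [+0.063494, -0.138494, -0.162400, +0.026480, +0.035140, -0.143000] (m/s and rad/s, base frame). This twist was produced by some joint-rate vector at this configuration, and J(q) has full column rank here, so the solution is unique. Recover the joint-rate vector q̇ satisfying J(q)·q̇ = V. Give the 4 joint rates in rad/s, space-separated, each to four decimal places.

-0.1430 -0.5500 0.6550 -0.1490

o_n = [0.3201, -0.4165, 0.5531]
J₁: ẑ×o_n = [0.4165, 0.3201, -0.0000], ω = ẑ
J2: z=[-0.6018, -0.7986, 0.0000] o=[0.0958, -0.0722, 0.0000] → [-0.4418, 0.3329, 0.3863, -0.6018, -0.7986, 0.0000]
J3: z=[-0.6018, -0.7986, 0.0000] o=[0.2795, -0.2106, 0.3984] → [-0.1236, 0.0931, 0.1563, -0.6018, -0.7986, 0.0000]
J4: z=[-0.6018, -0.7986, 0.0000] o=[0.0397, -0.2052, 0.8805] → [0.2614, -0.1970, 0.3510, -0.6018, -0.7986, 0.0000]
q̇ = J⁺·V = [-0.1430, -0.5500, 0.6550, -0.1490]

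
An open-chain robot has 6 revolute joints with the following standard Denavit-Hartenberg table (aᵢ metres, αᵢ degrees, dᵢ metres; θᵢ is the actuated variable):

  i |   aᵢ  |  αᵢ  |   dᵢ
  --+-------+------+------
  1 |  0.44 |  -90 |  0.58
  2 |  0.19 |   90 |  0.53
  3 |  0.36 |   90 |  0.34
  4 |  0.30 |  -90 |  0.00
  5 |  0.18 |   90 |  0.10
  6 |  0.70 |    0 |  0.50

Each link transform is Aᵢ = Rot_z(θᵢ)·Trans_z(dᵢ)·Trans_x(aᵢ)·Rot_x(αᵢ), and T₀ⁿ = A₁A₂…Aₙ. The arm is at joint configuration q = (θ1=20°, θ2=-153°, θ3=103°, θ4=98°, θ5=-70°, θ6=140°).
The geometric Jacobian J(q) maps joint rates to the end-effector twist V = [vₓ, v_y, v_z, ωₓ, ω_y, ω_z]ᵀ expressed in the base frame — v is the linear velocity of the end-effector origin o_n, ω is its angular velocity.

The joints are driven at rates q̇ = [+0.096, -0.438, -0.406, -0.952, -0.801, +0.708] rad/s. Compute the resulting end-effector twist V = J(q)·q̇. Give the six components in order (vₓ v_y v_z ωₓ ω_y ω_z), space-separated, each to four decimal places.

0.4268 0.0915 -0.8909 1.0619 0.6689 0.5410

o_n = [0.2510, 0.4669, 0.6312]
J₁: ẑ×o_n = [-0.4669, 0.2510, 0.0000], ω = ẑ
J2: z=[-0.3420, 0.9397, 0.0000] o=[0.4135, 0.1505, 0.5800] → [0.0481, 0.0175, 0.0445, -0.3420, 0.9397, 0.0000]
J3: z=[-0.4266, -0.1553, -0.8910] o=[0.0731, 0.5906, 0.6663] → [-0.1048, -0.1735, 0.0804, -0.4266, -0.1553, -0.8910]
J4: z=[-0.8928, -0.0855, 0.4424] o=[-0.1241, 0.8921, 0.3266] → [0.1621, 0.4379, 0.4118, -0.8928, -0.0855, 0.4424]
J5: z=[0.2029, -0.9530, 0.2251] o=[-0.2448, 0.8049, 0.0661] → [-0.4624, -0.0030, 0.4039, 0.2029, -0.9530, 0.2251]
J6: z=[0.0727, 0.2439, 0.9671] o=[-0.4003, 0.6772, 0.1100] → [0.3306, 0.5919, -0.1742, 0.0727, 0.2439, 0.9671]
V = J·q̇ = [0.4268, 0.0915, -0.8909, 1.0619, 0.6689, 0.5410]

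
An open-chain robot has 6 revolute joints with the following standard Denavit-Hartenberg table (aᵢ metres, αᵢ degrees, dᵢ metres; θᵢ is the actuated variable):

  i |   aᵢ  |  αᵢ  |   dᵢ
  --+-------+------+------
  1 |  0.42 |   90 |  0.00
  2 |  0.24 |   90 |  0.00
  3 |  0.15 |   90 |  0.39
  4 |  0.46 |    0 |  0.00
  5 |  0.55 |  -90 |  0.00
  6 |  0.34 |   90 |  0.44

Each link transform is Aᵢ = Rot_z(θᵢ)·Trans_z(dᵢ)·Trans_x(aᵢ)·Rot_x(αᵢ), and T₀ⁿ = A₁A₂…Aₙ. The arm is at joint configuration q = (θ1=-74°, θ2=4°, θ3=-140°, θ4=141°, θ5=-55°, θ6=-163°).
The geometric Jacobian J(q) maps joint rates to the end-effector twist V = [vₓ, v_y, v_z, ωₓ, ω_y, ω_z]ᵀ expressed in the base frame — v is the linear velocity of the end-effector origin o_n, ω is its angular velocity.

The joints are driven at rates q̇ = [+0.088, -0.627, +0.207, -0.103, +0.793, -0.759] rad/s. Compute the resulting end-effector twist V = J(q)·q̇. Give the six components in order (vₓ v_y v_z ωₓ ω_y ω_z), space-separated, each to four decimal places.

0.0017 0.3769 -0.1113 0.2840 1.1324 -0.1371

o_n = [-0.1479, -1.2313, -0.8862]
J₁: ẑ×o_n = [1.2313, -0.1479, 0.0000], ω = ẑ
J2: z=[-0.9613, -0.2756, 0.0000] o=[0.1158, -0.4037, 0.0000] → [0.2443, -0.8519, 0.7229, -0.9613, -0.2756, 0.0000]
J3: z=[0.0192, -0.0671, -0.9976] o=[0.1818, -0.6339, 0.0167] → [-0.5354, 0.3462, -0.0336, 0.0192, -0.0671, -0.9976]
J4: z=[-0.9131, 0.4052, -0.0448] o=[0.2503, -0.5233, -0.3803] → [-0.2368, -0.4441, 0.8079, -0.9131, 0.4052, -0.0448]
J5: z=[-0.9131, 0.4052, -0.0448] o=[0.1103, -0.8686, -0.6500] → [-0.1120, -0.2041, 0.4358, -0.9131, 0.4052, -0.0448]
J6: z=[-0.4049, -0.9142, -0.0163] o=[0.1365, -0.8704, -1.1994] → [-0.2922, 0.1314, -0.1139, -0.4049, -0.9142, -0.0163]
V = J·q̇ = [0.0017, 0.3769, -0.1113, 0.2840, 1.1324, -0.1371]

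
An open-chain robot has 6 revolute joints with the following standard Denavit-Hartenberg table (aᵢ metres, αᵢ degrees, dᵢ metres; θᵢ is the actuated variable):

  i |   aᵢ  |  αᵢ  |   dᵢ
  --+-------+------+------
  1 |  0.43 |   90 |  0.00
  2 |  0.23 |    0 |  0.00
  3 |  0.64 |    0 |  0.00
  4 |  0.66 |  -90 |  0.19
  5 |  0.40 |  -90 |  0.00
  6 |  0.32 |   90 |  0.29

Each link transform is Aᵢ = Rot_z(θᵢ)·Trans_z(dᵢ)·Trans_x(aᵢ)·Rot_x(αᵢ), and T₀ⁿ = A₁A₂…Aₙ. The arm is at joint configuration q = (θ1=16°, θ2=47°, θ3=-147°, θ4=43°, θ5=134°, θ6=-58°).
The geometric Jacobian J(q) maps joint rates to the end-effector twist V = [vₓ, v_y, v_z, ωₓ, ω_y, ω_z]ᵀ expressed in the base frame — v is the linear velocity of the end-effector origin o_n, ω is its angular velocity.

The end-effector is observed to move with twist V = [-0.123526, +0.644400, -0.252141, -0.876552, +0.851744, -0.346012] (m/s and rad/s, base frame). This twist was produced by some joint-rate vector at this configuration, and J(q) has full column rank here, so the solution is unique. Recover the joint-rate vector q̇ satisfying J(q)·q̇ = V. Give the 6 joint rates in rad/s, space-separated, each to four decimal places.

0.2640 0.8470 -0.9110 -0.8220 -0.8420 -0.2510

o_n = [0.7002, 0.2198, -0.3610]
J₁: ẑ×o_n = [-0.2198, 0.7002, 0.0000], ω = ẑ
J2: z=[0.2756, -0.9613, 0.0000] o=[0.4133, 0.1185, 0.0000] → [0.3470, 0.0995, 0.3037, 0.2756, -0.9613, 0.0000]
J3: z=[0.2756, -0.9613, 0.0000] o=[0.5641, 0.1618, 0.1682] → [0.5087, 0.1459, 0.1468, 0.2756, -0.9613, 0.0000]
J4: z=[0.2756, -0.9613, 0.0000] o=[0.4573, 0.1311, -0.4621] → [-0.0971, -0.0279, 0.2579, 0.2756, -0.9613, 0.0000]
J5: z=[0.8062, 0.2312, 0.5446] o=[0.8552, 0.0476, -1.0156] → [0.0575, -0.6121, 0.1747, 0.8062, 0.2312, 0.5446]
J6: z=[-0.1851, -0.7757, 0.6033] o=[0.6304, 0.2824, -0.7826] → [-0.2892, 0.1201, 0.0657, -0.1851, -0.7757, 0.6033]
q̇ = J⁺·V = [0.2640, 0.8470, -0.9110, -0.8220, -0.8420, -0.2510]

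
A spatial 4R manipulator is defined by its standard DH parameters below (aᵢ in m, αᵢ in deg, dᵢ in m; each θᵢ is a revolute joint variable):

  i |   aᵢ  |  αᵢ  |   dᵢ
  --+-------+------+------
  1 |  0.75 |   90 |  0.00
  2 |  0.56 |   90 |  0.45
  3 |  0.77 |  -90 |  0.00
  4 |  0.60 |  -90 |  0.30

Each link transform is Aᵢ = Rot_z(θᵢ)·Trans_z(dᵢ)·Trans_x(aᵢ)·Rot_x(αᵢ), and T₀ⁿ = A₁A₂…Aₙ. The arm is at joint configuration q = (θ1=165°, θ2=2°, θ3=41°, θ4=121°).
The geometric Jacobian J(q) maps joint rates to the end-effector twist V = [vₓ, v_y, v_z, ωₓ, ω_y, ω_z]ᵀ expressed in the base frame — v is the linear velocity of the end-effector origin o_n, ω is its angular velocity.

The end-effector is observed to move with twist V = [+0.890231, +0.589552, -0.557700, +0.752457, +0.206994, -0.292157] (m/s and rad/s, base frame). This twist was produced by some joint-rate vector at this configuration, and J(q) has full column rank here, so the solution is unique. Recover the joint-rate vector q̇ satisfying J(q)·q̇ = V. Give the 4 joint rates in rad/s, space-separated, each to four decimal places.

o_n = [-1.1402, 1.3189, 0.5388]
J₁: ẑ×o_n = [-1.3189, -1.1402, 0.0000], ω = ẑ
J2: z=[0.2588, 0.9659, 0.0000] o=[-0.7244, 0.1941, 0.0000] → [0.5204, -0.1395, 0.6927, 0.2588, 0.9659, 0.0000]
J3: z=[-0.0337, 0.0090, -0.9994] o=[-1.1486, 0.7736, 0.0195] → [0.5496, 0.0091, -0.0185, -0.0337, 0.0090, -0.9994]
J4: z=[0.8287, 0.5593, -0.0229] o=[-1.5788, 1.4119, 0.0398] → [0.2769, -0.4235, -0.3224, 0.8287, 0.5593, -0.0229]
q̇ = J⁺·V = [-0.8480, -0.3570, -0.5790, 0.9960]

-0.8480 -0.3570 -0.5790 0.9960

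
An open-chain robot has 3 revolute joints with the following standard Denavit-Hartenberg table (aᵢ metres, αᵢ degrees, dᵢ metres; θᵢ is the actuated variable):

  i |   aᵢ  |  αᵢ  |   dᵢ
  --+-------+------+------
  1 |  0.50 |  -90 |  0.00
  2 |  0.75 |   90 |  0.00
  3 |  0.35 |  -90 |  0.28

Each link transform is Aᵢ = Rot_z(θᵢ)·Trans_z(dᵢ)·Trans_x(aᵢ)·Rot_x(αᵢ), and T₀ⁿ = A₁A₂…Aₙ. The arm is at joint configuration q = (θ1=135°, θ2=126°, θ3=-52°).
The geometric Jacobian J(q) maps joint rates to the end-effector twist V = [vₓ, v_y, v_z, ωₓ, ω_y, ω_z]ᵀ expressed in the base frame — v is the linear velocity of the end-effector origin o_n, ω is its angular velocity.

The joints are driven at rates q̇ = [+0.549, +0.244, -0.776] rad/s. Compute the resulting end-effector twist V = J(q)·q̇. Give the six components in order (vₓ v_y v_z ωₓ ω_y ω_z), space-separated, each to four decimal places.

0.0236 0.0894 0.2563 0.2714 -0.6165 1.0051

o_n = [0.0826, 0.3075, -0.9457]
J₁: ẑ×o_n = [-0.3075, 0.0826, 0.0000], ω = ẑ
J2: z=[-0.7071, -0.7071, 0.0000] o=[-0.3536, 0.3536, 0.0000] → [0.6687, -0.6687, 0.3410, -0.7071, -0.7071, 0.0000]
J3: z=[-0.5721, 0.5721, -0.5878] o=[-0.0418, 0.0418, -0.6068] → [-0.0377, -0.2670, -0.2231, -0.5721, 0.5721, -0.5878]
V = J·q̇ = [0.0236, 0.0894, 0.2563, 0.2714, -0.6165, 1.0051]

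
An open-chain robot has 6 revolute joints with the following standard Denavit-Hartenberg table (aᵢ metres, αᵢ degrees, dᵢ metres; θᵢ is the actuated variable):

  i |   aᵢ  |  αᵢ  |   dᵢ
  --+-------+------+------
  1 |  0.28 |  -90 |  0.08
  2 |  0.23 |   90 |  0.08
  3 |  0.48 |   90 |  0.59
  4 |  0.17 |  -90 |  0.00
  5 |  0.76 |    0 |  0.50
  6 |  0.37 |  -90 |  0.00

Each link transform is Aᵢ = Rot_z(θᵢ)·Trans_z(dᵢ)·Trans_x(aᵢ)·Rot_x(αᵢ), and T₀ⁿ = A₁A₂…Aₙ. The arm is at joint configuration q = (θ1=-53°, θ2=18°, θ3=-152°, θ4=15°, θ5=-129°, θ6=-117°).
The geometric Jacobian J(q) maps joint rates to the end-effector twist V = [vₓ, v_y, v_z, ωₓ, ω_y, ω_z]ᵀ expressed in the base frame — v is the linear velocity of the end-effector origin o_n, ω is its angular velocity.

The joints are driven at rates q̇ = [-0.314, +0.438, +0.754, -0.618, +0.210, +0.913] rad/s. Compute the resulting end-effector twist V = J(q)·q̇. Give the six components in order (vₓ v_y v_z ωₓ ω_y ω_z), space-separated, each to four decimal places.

0.1518 -0.2311 0.1593 0.6779 -0.8518 1.2658

o_n = [0.7332, -0.3973, 0.9278]
J₁: ẑ×o_n = [0.3973, 0.7332, -0.0000], ω = ẑ
J2: z=[0.7986, 0.6018, 0.0000] o=[0.1685, -0.2236, 0.0800] → [0.5102, -0.6771, -0.4785, 0.7986, 0.6018, 0.0000]
J3: z=[0.1860, -0.2468, 0.9511] o=[0.3640, -0.3502, 0.0089] → [-0.1820, 0.1802, 0.0824, 0.1860, -0.2468, 0.9511]
J4: z=[0.4364, 0.8880, 0.1451] o=[0.0512, -0.3095, 0.7010] → [0.2141, -0.0001, -0.6439, 0.4364, 0.8880, 0.1451]
J5: z=[0.4075, -0.3388, 0.8480] o=[-0.0851, -0.2566, 0.7877] → [0.0718, 0.6369, 0.2200, 0.4075, -0.3388, 0.8480]
J6: z=[0.4075, -0.3388, 0.8480] o=[0.7600, -0.0503, 1.0536] → [0.3368, 0.0285, -0.1505, 0.4075, -0.3388, 0.8480]
V = J·q̇ = [0.1518, -0.2311, 0.1593, 0.6779, -0.8518, 1.2658]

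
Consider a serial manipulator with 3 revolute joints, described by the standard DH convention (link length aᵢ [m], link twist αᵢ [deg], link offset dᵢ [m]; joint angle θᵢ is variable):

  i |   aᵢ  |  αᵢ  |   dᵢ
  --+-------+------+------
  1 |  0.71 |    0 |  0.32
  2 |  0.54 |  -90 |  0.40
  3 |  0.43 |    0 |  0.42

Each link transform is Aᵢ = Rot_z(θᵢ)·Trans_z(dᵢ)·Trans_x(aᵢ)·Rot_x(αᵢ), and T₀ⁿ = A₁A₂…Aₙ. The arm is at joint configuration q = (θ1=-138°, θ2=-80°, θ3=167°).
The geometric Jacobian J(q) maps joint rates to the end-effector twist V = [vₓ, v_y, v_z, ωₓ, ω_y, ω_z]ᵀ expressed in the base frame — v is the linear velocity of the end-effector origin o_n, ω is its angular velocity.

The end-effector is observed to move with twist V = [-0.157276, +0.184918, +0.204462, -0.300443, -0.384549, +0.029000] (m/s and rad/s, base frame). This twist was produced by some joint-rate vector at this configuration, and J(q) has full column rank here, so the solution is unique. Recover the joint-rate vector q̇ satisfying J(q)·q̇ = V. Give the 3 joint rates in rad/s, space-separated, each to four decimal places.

-0.4250 0.4540 0.4880

o_n = [-0.8816, -0.7315, 0.6233]
J₁: ẑ×o_n = [0.7315, -0.8816, 0.0000], ω = ẑ
J2: z=[0.0000, 0.0000, 1.0000] o=[-0.5276, -0.4751, 0.3200] → [0.2565, -0.3539, 0.0000, 0.0000, 0.0000, 1.0000]
J3: z=[-0.6157, -0.7880, 0.0000] o=[-0.9532, -0.1426, 0.7200] → [0.0762, -0.0596, 0.4190, -0.6157, -0.7880, 0.0000]
q̇ = J⁺·V = [-0.4250, 0.4540, 0.4880]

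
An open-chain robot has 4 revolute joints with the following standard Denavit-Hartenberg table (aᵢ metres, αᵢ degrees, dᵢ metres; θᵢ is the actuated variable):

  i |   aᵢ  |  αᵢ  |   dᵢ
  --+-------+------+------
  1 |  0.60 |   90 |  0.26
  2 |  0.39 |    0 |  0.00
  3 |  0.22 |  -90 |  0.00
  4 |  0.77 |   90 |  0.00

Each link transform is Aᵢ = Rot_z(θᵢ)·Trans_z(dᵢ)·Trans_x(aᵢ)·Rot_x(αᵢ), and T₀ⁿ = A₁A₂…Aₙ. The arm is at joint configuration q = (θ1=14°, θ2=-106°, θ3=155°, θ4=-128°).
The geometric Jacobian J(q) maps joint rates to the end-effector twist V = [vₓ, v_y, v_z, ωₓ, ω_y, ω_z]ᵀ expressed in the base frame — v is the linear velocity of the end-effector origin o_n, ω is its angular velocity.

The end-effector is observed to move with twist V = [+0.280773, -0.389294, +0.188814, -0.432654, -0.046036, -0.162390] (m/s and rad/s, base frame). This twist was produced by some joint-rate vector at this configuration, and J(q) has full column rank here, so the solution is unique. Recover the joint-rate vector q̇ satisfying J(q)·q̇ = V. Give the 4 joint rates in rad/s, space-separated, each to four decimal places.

-0.5370 0.7690 -0.8290 0.5710

o_n = [0.4629, -0.5099, -0.3066]
J₁: ẑ×o_n = [0.5099, 0.4629, -0.0000], ω = ẑ
J2: z=[0.2419, -0.9703, 0.0000] o=[0.5822, 0.1452, 0.2600] → [0.5498, 0.1371, -0.2742, 0.2419, -0.9703, 0.0000]
J3: z=[0.2419, -0.9703, 0.0000] o=[0.4779, 0.1191, -0.1149] → [0.1860, 0.0464, -0.1667, 0.2419, -0.9703, 0.0000]
J4: z=[-0.7323, -0.1826, 0.6561] o=[0.6179, 0.1541, 0.0511] → [0.5009, -0.3637, 0.4579, -0.7323, -0.1826, 0.6561]
q̇ = J⁺·V = [-0.5370, 0.7690, -0.8290, 0.5710]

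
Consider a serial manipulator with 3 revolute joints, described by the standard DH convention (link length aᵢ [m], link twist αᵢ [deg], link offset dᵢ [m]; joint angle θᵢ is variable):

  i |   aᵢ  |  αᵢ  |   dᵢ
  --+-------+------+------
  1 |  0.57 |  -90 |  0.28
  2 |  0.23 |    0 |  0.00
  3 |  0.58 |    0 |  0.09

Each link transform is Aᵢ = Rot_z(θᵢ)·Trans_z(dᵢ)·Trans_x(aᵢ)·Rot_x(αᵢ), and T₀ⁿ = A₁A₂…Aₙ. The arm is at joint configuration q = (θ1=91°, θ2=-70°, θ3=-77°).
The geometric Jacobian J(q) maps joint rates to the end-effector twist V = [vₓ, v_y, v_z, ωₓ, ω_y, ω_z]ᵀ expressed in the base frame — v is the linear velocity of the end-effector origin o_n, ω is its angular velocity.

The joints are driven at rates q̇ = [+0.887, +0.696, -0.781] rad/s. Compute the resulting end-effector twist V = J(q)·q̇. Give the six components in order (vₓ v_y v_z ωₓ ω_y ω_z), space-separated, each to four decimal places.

o_n = [-0.0928, 0.1606, 0.8120]
J₁: ẑ×o_n = [-0.1606, -0.0928, 0.0000], ω = ẑ
J2: z=[-0.9998, -0.0175, 0.0000] o=[-0.0099, 0.5699, 0.2800] → [-0.0093, 0.5319, 0.4078, -0.9998, -0.0175, 0.0000]
J3: z=[-0.9998, -0.0175, 0.0000] o=[-0.0113, 0.6486, 0.4961] → [-0.0055, 0.3158, 0.4864, -0.9998, -0.0175, 0.0000]
V = J·q̇ = [-0.1446, 0.0412, -0.0961, 0.0850, 0.0015, 0.8870]

-0.1446 0.0412 -0.0961 0.0850 0.0015 0.8870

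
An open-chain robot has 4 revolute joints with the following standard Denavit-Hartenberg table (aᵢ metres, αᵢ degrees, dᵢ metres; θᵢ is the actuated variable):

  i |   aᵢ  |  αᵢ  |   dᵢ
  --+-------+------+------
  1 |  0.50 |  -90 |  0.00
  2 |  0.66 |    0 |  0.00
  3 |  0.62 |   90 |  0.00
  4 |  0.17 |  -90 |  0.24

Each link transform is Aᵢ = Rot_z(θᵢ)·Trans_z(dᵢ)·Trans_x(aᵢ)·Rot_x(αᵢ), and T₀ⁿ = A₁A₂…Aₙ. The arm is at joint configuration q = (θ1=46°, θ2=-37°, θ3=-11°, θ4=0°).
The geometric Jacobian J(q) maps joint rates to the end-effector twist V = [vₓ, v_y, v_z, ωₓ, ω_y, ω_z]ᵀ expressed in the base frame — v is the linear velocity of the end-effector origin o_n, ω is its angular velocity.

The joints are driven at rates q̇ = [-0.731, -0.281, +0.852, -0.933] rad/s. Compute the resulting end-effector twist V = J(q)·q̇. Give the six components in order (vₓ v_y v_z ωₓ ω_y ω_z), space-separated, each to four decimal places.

1.0574 -0.5828 -0.0519 0.0709 0.8954 -1.3553

o_n = [0.9568, 0.9908, 1.1449]
J₁: ẑ×o_n = [-0.9908, 0.9568, 0.0000], ω = ẑ
J2: z=[-0.7193, 0.6947, 0.0000] o=[0.3473, 0.3597, 0.0000] → [0.7953, 0.8236, -0.8774, -0.7193, 0.6947, 0.0000]
J3: z=[-0.7193, 0.6947, 0.0000] o=[0.7135, 0.7388, 0.3972] → [0.5194, 0.5378, -0.3503, -0.7193, 0.6947, 0.0000]
J4: z=[-0.5162, -0.5346, 0.6691] o=[1.0017, 1.0373, 0.8579] → [-0.1223, 0.1181, 0.0000, -0.5162, -0.5346, 0.6691]
V = J·q̇ = [1.0574, -0.5828, -0.0519, 0.0709, 0.8954, -1.3553]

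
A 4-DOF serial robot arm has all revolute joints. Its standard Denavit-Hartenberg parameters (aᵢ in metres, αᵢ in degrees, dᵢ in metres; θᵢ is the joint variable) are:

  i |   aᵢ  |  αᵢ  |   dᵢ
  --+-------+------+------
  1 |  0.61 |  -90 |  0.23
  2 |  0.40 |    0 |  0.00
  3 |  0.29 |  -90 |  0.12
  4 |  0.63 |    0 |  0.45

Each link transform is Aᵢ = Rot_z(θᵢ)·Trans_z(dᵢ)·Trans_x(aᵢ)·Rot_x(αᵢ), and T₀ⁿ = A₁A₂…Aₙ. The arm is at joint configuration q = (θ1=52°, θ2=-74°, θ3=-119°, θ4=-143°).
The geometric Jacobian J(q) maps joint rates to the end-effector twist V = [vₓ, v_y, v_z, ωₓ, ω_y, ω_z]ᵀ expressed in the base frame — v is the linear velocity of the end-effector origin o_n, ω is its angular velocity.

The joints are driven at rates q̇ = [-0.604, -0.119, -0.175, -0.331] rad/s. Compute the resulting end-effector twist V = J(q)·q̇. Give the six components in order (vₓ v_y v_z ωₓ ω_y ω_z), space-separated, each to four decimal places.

0.6694 -0.2248 0.0726 0.2775 -0.1223 -0.9265

o_n = [0.1156, 0.9588, 1.1009]
J₁: ẑ×o_n = [-0.9588, 0.1156, 0.0000], ω = ẑ
J2: z=[-0.7880, 0.6157, 0.0000] o=[0.3756, 0.4807, 0.2300] → [0.5362, 0.6863, -0.2167, -0.7880, 0.6157, 0.0000]
J3: z=[-0.7880, 0.6157, 0.0000] o=[0.4434, 0.5676, 0.6145] → [0.2995, 0.3833, -0.1064, -0.7880, 0.6157, 0.0000]
J4: z=[-0.1385, -0.1773, 0.9744] o=[0.1749, 0.4188, 0.5493] → [-0.6239, 0.0187, -0.0853, -0.1385, -0.1773, 0.9744]
V = J·q̇ = [0.6694, -0.2248, 0.0726, 0.2775, -0.1223, -0.9265]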